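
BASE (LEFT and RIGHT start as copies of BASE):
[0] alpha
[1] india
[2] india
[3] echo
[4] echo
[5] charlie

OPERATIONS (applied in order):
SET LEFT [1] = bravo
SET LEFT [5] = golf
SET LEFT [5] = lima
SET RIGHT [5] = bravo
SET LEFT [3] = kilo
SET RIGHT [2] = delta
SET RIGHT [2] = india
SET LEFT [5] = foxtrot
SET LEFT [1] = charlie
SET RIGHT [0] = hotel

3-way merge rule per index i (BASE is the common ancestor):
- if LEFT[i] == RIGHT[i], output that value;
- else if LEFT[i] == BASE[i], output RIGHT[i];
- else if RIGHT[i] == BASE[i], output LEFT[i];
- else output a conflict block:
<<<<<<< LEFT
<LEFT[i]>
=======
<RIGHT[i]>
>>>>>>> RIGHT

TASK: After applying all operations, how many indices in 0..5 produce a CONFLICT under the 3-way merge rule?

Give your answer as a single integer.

Answer: 1

Derivation:
Final LEFT:  [alpha, charlie, india, kilo, echo, foxtrot]
Final RIGHT: [hotel, india, india, echo, echo, bravo]
i=0: L=alpha=BASE, R=hotel -> take RIGHT -> hotel
i=1: L=charlie, R=india=BASE -> take LEFT -> charlie
i=2: L=india R=india -> agree -> india
i=3: L=kilo, R=echo=BASE -> take LEFT -> kilo
i=4: L=echo R=echo -> agree -> echo
i=5: BASE=charlie L=foxtrot R=bravo all differ -> CONFLICT
Conflict count: 1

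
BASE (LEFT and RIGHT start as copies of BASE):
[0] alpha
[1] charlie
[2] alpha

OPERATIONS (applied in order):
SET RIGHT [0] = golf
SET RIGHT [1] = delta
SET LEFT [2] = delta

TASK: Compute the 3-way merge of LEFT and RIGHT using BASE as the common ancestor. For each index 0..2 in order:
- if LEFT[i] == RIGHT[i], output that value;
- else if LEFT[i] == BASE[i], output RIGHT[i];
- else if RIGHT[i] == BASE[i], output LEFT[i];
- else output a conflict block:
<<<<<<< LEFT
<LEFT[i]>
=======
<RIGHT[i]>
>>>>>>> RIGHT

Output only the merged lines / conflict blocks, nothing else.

Final LEFT:  [alpha, charlie, delta]
Final RIGHT: [golf, delta, alpha]
i=0: L=alpha=BASE, R=golf -> take RIGHT -> golf
i=1: L=charlie=BASE, R=delta -> take RIGHT -> delta
i=2: L=delta, R=alpha=BASE -> take LEFT -> delta

Answer: golf
delta
delta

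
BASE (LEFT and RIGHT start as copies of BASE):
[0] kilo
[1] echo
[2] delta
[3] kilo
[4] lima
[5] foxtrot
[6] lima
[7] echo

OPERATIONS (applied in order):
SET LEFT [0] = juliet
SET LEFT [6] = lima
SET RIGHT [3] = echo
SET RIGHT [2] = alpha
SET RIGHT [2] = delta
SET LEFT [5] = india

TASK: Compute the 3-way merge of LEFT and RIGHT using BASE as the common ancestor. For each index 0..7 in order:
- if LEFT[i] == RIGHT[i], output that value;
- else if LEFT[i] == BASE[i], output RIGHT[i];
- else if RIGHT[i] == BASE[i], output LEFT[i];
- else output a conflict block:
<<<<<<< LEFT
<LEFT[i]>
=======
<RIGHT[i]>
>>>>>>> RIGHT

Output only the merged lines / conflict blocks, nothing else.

Answer: juliet
echo
delta
echo
lima
india
lima
echo

Derivation:
Final LEFT:  [juliet, echo, delta, kilo, lima, india, lima, echo]
Final RIGHT: [kilo, echo, delta, echo, lima, foxtrot, lima, echo]
i=0: L=juliet, R=kilo=BASE -> take LEFT -> juliet
i=1: L=echo R=echo -> agree -> echo
i=2: L=delta R=delta -> agree -> delta
i=3: L=kilo=BASE, R=echo -> take RIGHT -> echo
i=4: L=lima R=lima -> agree -> lima
i=5: L=india, R=foxtrot=BASE -> take LEFT -> india
i=6: L=lima R=lima -> agree -> lima
i=7: L=echo R=echo -> agree -> echo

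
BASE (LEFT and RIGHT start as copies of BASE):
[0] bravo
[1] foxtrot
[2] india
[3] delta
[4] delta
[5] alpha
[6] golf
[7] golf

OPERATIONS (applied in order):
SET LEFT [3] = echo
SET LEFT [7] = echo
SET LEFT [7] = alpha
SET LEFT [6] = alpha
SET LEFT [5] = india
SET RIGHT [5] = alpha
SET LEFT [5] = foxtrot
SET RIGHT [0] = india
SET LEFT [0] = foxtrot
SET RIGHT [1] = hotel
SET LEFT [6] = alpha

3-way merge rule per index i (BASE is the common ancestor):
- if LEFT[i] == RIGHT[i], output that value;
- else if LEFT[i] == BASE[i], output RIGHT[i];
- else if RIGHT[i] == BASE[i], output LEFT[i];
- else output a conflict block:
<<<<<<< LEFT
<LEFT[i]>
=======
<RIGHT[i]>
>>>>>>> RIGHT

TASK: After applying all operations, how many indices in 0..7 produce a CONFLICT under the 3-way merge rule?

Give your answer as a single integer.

Answer: 1

Derivation:
Final LEFT:  [foxtrot, foxtrot, india, echo, delta, foxtrot, alpha, alpha]
Final RIGHT: [india, hotel, india, delta, delta, alpha, golf, golf]
i=0: BASE=bravo L=foxtrot R=india all differ -> CONFLICT
i=1: L=foxtrot=BASE, R=hotel -> take RIGHT -> hotel
i=2: L=india R=india -> agree -> india
i=3: L=echo, R=delta=BASE -> take LEFT -> echo
i=4: L=delta R=delta -> agree -> delta
i=5: L=foxtrot, R=alpha=BASE -> take LEFT -> foxtrot
i=6: L=alpha, R=golf=BASE -> take LEFT -> alpha
i=7: L=alpha, R=golf=BASE -> take LEFT -> alpha
Conflict count: 1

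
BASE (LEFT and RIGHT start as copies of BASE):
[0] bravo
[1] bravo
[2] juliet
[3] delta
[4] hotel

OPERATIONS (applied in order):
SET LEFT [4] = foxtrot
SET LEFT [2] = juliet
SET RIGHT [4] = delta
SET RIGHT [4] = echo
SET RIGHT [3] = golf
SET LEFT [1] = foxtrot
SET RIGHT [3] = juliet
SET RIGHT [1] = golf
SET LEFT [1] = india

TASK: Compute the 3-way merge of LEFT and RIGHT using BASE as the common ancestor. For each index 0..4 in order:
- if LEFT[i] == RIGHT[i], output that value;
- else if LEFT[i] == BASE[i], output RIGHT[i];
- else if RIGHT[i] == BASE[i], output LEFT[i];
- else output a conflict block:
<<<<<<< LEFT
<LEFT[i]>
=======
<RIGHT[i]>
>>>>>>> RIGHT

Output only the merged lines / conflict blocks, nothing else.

Answer: bravo
<<<<<<< LEFT
india
=======
golf
>>>>>>> RIGHT
juliet
juliet
<<<<<<< LEFT
foxtrot
=======
echo
>>>>>>> RIGHT

Derivation:
Final LEFT:  [bravo, india, juliet, delta, foxtrot]
Final RIGHT: [bravo, golf, juliet, juliet, echo]
i=0: L=bravo R=bravo -> agree -> bravo
i=1: BASE=bravo L=india R=golf all differ -> CONFLICT
i=2: L=juliet R=juliet -> agree -> juliet
i=3: L=delta=BASE, R=juliet -> take RIGHT -> juliet
i=4: BASE=hotel L=foxtrot R=echo all differ -> CONFLICT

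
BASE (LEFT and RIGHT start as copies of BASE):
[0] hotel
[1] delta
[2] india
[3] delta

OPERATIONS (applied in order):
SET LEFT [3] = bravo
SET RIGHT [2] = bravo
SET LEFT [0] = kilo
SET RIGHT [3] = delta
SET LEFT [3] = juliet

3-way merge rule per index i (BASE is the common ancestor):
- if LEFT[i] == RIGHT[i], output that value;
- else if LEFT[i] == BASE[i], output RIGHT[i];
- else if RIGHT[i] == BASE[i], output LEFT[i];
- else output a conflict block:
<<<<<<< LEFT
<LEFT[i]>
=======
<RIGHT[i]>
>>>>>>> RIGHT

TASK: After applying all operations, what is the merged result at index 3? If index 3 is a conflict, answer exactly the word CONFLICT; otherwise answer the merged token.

Final LEFT:  [kilo, delta, india, juliet]
Final RIGHT: [hotel, delta, bravo, delta]
i=0: L=kilo, R=hotel=BASE -> take LEFT -> kilo
i=1: L=delta R=delta -> agree -> delta
i=2: L=india=BASE, R=bravo -> take RIGHT -> bravo
i=3: L=juliet, R=delta=BASE -> take LEFT -> juliet
Index 3 -> juliet

Answer: juliet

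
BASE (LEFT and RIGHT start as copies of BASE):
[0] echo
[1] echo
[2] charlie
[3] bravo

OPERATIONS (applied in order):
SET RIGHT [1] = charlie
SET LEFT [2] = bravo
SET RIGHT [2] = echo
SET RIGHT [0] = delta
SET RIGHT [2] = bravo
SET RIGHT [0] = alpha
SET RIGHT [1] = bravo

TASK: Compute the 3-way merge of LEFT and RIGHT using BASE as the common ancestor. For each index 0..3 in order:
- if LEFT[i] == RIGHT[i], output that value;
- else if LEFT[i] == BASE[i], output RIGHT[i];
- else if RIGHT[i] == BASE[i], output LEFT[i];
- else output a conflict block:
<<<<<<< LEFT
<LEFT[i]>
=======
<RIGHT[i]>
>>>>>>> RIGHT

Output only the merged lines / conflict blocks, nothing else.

Answer: alpha
bravo
bravo
bravo

Derivation:
Final LEFT:  [echo, echo, bravo, bravo]
Final RIGHT: [alpha, bravo, bravo, bravo]
i=0: L=echo=BASE, R=alpha -> take RIGHT -> alpha
i=1: L=echo=BASE, R=bravo -> take RIGHT -> bravo
i=2: L=bravo R=bravo -> agree -> bravo
i=3: L=bravo R=bravo -> agree -> bravo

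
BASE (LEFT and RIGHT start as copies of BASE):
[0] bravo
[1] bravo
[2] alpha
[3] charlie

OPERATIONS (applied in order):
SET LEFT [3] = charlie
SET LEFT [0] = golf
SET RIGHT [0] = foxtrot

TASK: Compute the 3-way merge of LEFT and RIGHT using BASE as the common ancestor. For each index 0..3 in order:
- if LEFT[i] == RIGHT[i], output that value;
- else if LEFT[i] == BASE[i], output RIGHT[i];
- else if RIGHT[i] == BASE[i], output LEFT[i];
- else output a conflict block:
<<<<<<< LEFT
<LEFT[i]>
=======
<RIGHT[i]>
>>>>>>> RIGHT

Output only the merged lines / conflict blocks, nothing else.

Final LEFT:  [golf, bravo, alpha, charlie]
Final RIGHT: [foxtrot, bravo, alpha, charlie]
i=0: BASE=bravo L=golf R=foxtrot all differ -> CONFLICT
i=1: L=bravo R=bravo -> agree -> bravo
i=2: L=alpha R=alpha -> agree -> alpha
i=3: L=charlie R=charlie -> agree -> charlie

Answer: <<<<<<< LEFT
golf
=======
foxtrot
>>>>>>> RIGHT
bravo
alpha
charlie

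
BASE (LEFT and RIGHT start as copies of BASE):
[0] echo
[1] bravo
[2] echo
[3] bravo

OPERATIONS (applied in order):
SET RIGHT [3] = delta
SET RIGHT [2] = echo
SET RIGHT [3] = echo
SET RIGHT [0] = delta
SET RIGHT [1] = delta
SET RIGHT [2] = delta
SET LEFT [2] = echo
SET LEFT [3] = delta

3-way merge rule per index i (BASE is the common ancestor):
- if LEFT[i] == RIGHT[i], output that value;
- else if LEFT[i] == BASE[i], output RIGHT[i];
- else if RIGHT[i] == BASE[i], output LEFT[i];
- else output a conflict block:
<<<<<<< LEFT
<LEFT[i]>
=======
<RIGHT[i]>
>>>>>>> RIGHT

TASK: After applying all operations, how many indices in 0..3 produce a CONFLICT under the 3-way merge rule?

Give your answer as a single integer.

Answer: 1

Derivation:
Final LEFT:  [echo, bravo, echo, delta]
Final RIGHT: [delta, delta, delta, echo]
i=0: L=echo=BASE, R=delta -> take RIGHT -> delta
i=1: L=bravo=BASE, R=delta -> take RIGHT -> delta
i=2: L=echo=BASE, R=delta -> take RIGHT -> delta
i=3: BASE=bravo L=delta R=echo all differ -> CONFLICT
Conflict count: 1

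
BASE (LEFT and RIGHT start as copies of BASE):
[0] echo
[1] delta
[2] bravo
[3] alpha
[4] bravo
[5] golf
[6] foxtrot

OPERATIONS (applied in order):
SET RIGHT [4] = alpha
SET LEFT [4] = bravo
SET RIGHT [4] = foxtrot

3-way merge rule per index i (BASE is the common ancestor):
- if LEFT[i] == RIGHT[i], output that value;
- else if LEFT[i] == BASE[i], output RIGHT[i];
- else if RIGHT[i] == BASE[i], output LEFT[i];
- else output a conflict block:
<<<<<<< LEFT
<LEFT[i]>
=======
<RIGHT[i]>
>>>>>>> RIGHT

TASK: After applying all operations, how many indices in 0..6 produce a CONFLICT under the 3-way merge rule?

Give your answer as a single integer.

Final LEFT:  [echo, delta, bravo, alpha, bravo, golf, foxtrot]
Final RIGHT: [echo, delta, bravo, alpha, foxtrot, golf, foxtrot]
i=0: L=echo R=echo -> agree -> echo
i=1: L=delta R=delta -> agree -> delta
i=2: L=bravo R=bravo -> agree -> bravo
i=3: L=alpha R=alpha -> agree -> alpha
i=4: L=bravo=BASE, R=foxtrot -> take RIGHT -> foxtrot
i=5: L=golf R=golf -> agree -> golf
i=6: L=foxtrot R=foxtrot -> agree -> foxtrot
Conflict count: 0

Answer: 0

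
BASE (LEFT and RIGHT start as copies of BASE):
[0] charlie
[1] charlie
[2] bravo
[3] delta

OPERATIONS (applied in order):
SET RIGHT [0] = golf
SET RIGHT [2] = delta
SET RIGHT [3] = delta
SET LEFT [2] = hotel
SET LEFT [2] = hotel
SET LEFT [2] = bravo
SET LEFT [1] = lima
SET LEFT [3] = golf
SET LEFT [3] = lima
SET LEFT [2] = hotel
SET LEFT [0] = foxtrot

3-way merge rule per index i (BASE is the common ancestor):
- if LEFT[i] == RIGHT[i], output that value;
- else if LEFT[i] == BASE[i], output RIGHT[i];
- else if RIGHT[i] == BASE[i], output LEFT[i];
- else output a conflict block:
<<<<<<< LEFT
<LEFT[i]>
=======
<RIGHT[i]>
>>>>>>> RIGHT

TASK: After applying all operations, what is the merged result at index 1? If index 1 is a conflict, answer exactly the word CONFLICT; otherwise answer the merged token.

Final LEFT:  [foxtrot, lima, hotel, lima]
Final RIGHT: [golf, charlie, delta, delta]
i=0: BASE=charlie L=foxtrot R=golf all differ -> CONFLICT
i=1: L=lima, R=charlie=BASE -> take LEFT -> lima
i=2: BASE=bravo L=hotel R=delta all differ -> CONFLICT
i=3: L=lima, R=delta=BASE -> take LEFT -> lima
Index 1 -> lima

Answer: lima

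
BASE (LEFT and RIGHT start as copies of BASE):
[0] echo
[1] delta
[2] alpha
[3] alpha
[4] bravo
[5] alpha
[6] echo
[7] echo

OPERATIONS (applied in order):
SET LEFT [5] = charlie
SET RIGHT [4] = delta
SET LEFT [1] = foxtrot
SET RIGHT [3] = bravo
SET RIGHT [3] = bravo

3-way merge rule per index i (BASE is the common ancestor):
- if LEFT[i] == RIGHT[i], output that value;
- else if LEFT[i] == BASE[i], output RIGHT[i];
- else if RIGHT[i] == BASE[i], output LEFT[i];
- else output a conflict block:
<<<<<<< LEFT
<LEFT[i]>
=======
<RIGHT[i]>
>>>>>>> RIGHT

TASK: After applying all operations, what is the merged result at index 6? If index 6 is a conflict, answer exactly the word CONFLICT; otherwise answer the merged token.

Answer: echo

Derivation:
Final LEFT:  [echo, foxtrot, alpha, alpha, bravo, charlie, echo, echo]
Final RIGHT: [echo, delta, alpha, bravo, delta, alpha, echo, echo]
i=0: L=echo R=echo -> agree -> echo
i=1: L=foxtrot, R=delta=BASE -> take LEFT -> foxtrot
i=2: L=alpha R=alpha -> agree -> alpha
i=3: L=alpha=BASE, R=bravo -> take RIGHT -> bravo
i=4: L=bravo=BASE, R=delta -> take RIGHT -> delta
i=5: L=charlie, R=alpha=BASE -> take LEFT -> charlie
i=6: L=echo R=echo -> agree -> echo
i=7: L=echo R=echo -> agree -> echo
Index 6 -> echo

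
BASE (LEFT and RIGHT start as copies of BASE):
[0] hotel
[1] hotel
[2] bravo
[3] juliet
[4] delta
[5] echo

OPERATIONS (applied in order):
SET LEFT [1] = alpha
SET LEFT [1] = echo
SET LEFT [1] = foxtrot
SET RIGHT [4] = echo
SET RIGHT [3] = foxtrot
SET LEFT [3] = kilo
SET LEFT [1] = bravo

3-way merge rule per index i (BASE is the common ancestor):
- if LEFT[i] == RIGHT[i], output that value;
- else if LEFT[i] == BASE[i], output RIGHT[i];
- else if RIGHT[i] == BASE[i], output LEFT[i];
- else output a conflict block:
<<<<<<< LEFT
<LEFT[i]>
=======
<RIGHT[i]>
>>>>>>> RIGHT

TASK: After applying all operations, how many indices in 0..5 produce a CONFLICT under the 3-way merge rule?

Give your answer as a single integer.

Answer: 1

Derivation:
Final LEFT:  [hotel, bravo, bravo, kilo, delta, echo]
Final RIGHT: [hotel, hotel, bravo, foxtrot, echo, echo]
i=0: L=hotel R=hotel -> agree -> hotel
i=1: L=bravo, R=hotel=BASE -> take LEFT -> bravo
i=2: L=bravo R=bravo -> agree -> bravo
i=3: BASE=juliet L=kilo R=foxtrot all differ -> CONFLICT
i=4: L=delta=BASE, R=echo -> take RIGHT -> echo
i=5: L=echo R=echo -> agree -> echo
Conflict count: 1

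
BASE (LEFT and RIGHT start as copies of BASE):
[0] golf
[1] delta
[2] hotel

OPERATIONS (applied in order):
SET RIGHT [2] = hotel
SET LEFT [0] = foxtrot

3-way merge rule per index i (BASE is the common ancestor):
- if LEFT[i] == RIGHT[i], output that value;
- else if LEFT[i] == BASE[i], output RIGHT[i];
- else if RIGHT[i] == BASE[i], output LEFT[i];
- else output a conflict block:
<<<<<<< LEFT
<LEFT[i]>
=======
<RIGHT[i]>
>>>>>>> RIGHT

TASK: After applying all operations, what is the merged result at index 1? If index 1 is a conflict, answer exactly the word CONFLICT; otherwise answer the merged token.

Answer: delta

Derivation:
Final LEFT:  [foxtrot, delta, hotel]
Final RIGHT: [golf, delta, hotel]
i=0: L=foxtrot, R=golf=BASE -> take LEFT -> foxtrot
i=1: L=delta R=delta -> agree -> delta
i=2: L=hotel R=hotel -> agree -> hotel
Index 1 -> delta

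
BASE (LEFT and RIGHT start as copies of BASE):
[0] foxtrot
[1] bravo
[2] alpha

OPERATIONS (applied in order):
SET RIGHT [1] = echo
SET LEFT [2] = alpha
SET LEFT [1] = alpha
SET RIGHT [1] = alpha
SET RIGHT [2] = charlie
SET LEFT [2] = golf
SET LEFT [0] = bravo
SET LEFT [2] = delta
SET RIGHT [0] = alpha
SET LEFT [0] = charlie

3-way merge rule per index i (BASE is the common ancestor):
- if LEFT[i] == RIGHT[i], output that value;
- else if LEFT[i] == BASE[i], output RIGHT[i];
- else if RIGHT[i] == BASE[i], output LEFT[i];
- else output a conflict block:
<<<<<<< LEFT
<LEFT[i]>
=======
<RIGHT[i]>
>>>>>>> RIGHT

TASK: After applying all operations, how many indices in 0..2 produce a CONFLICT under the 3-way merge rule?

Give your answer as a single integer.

Final LEFT:  [charlie, alpha, delta]
Final RIGHT: [alpha, alpha, charlie]
i=0: BASE=foxtrot L=charlie R=alpha all differ -> CONFLICT
i=1: L=alpha R=alpha -> agree -> alpha
i=2: BASE=alpha L=delta R=charlie all differ -> CONFLICT
Conflict count: 2

Answer: 2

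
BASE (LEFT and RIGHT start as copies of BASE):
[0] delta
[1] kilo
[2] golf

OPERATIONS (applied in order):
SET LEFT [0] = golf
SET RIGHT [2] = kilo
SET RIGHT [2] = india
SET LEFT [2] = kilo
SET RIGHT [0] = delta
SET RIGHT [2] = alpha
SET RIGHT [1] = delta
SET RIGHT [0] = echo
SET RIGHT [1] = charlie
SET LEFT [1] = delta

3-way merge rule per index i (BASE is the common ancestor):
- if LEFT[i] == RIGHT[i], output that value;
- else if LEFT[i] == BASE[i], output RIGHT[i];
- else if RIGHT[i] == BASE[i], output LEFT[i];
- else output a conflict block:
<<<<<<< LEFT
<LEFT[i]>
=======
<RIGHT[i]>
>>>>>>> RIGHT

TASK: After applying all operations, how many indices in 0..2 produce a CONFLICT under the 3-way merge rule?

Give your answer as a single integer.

Answer: 3

Derivation:
Final LEFT:  [golf, delta, kilo]
Final RIGHT: [echo, charlie, alpha]
i=0: BASE=delta L=golf R=echo all differ -> CONFLICT
i=1: BASE=kilo L=delta R=charlie all differ -> CONFLICT
i=2: BASE=golf L=kilo R=alpha all differ -> CONFLICT
Conflict count: 3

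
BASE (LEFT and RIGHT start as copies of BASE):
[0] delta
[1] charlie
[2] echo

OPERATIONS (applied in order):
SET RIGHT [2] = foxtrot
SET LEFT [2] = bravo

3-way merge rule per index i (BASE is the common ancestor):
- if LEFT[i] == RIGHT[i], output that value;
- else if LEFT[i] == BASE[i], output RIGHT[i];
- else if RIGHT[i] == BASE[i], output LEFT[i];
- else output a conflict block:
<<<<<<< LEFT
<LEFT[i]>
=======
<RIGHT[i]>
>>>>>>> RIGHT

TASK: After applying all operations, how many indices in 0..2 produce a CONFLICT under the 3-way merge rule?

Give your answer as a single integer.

Answer: 1

Derivation:
Final LEFT:  [delta, charlie, bravo]
Final RIGHT: [delta, charlie, foxtrot]
i=0: L=delta R=delta -> agree -> delta
i=1: L=charlie R=charlie -> agree -> charlie
i=2: BASE=echo L=bravo R=foxtrot all differ -> CONFLICT
Conflict count: 1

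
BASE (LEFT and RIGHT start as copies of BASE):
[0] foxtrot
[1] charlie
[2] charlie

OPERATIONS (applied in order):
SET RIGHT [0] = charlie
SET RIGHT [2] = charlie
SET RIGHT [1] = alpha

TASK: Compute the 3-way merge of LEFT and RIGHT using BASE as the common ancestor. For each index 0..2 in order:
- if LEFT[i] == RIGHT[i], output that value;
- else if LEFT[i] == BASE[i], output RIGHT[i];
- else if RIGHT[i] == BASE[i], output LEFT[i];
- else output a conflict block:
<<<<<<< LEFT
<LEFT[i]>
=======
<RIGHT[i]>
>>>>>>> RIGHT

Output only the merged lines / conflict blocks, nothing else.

Final LEFT:  [foxtrot, charlie, charlie]
Final RIGHT: [charlie, alpha, charlie]
i=0: L=foxtrot=BASE, R=charlie -> take RIGHT -> charlie
i=1: L=charlie=BASE, R=alpha -> take RIGHT -> alpha
i=2: L=charlie R=charlie -> agree -> charlie

Answer: charlie
alpha
charlie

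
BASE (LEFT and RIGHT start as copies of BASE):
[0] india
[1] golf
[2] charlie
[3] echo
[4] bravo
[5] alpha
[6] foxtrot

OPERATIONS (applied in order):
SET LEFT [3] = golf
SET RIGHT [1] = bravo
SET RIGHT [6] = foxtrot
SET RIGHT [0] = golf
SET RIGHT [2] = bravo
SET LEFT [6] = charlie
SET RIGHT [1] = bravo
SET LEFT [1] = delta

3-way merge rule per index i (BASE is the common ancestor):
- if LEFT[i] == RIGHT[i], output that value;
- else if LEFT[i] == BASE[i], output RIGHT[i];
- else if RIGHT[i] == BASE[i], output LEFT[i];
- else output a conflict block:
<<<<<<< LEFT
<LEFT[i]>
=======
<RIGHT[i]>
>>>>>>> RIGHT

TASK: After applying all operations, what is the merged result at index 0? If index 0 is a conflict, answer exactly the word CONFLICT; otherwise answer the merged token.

Answer: golf

Derivation:
Final LEFT:  [india, delta, charlie, golf, bravo, alpha, charlie]
Final RIGHT: [golf, bravo, bravo, echo, bravo, alpha, foxtrot]
i=0: L=india=BASE, R=golf -> take RIGHT -> golf
i=1: BASE=golf L=delta R=bravo all differ -> CONFLICT
i=2: L=charlie=BASE, R=bravo -> take RIGHT -> bravo
i=3: L=golf, R=echo=BASE -> take LEFT -> golf
i=4: L=bravo R=bravo -> agree -> bravo
i=5: L=alpha R=alpha -> agree -> alpha
i=6: L=charlie, R=foxtrot=BASE -> take LEFT -> charlie
Index 0 -> golf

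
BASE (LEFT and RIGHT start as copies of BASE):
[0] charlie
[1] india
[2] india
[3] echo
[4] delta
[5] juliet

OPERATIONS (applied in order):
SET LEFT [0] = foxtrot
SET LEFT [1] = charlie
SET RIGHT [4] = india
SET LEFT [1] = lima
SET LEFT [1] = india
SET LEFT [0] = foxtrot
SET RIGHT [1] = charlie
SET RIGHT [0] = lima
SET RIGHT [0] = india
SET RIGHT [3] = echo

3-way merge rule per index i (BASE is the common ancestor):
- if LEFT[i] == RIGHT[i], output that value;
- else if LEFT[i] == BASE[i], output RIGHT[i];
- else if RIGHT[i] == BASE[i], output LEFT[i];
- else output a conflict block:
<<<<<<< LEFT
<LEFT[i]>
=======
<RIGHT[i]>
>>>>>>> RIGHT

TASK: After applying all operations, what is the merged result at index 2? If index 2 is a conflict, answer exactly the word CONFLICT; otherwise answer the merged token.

Answer: india

Derivation:
Final LEFT:  [foxtrot, india, india, echo, delta, juliet]
Final RIGHT: [india, charlie, india, echo, india, juliet]
i=0: BASE=charlie L=foxtrot R=india all differ -> CONFLICT
i=1: L=india=BASE, R=charlie -> take RIGHT -> charlie
i=2: L=india R=india -> agree -> india
i=3: L=echo R=echo -> agree -> echo
i=4: L=delta=BASE, R=india -> take RIGHT -> india
i=5: L=juliet R=juliet -> agree -> juliet
Index 2 -> india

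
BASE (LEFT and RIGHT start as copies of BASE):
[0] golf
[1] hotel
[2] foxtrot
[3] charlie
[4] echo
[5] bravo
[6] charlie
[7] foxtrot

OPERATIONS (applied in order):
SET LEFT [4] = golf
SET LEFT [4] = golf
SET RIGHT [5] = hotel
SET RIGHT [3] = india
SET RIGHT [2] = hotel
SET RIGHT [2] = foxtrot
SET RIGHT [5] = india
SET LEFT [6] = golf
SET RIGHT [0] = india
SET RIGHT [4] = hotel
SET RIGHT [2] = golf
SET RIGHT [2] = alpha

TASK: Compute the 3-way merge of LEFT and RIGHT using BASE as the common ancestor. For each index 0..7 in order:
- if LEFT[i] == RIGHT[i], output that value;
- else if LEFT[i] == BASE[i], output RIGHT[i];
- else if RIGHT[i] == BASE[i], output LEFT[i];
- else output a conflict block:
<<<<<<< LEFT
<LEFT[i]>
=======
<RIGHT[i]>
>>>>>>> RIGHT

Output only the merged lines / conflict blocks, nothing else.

Final LEFT:  [golf, hotel, foxtrot, charlie, golf, bravo, golf, foxtrot]
Final RIGHT: [india, hotel, alpha, india, hotel, india, charlie, foxtrot]
i=0: L=golf=BASE, R=india -> take RIGHT -> india
i=1: L=hotel R=hotel -> agree -> hotel
i=2: L=foxtrot=BASE, R=alpha -> take RIGHT -> alpha
i=3: L=charlie=BASE, R=india -> take RIGHT -> india
i=4: BASE=echo L=golf R=hotel all differ -> CONFLICT
i=5: L=bravo=BASE, R=india -> take RIGHT -> india
i=6: L=golf, R=charlie=BASE -> take LEFT -> golf
i=7: L=foxtrot R=foxtrot -> agree -> foxtrot

Answer: india
hotel
alpha
india
<<<<<<< LEFT
golf
=======
hotel
>>>>>>> RIGHT
india
golf
foxtrot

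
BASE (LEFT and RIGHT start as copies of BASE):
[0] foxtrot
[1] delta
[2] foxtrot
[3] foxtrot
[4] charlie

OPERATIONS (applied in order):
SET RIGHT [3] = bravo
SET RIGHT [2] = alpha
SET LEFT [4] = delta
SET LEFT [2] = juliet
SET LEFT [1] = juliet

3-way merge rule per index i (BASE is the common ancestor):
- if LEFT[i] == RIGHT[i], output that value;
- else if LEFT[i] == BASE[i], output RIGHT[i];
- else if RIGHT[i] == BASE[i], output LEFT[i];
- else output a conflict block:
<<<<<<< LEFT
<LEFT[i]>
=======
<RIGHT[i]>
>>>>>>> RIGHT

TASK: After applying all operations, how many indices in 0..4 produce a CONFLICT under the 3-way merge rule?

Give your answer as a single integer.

Final LEFT:  [foxtrot, juliet, juliet, foxtrot, delta]
Final RIGHT: [foxtrot, delta, alpha, bravo, charlie]
i=0: L=foxtrot R=foxtrot -> agree -> foxtrot
i=1: L=juliet, R=delta=BASE -> take LEFT -> juliet
i=2: BASE=foxtrot L=juliet R=alpha all differ -> CONFLICT
i=3: L=foxtrot=BASE, R=bravo -> take RIGHT -> bravo
i=4: L=delta, R=charlie=BASE -> take LEFT -> delta
Conflict count: 1

Answer: 1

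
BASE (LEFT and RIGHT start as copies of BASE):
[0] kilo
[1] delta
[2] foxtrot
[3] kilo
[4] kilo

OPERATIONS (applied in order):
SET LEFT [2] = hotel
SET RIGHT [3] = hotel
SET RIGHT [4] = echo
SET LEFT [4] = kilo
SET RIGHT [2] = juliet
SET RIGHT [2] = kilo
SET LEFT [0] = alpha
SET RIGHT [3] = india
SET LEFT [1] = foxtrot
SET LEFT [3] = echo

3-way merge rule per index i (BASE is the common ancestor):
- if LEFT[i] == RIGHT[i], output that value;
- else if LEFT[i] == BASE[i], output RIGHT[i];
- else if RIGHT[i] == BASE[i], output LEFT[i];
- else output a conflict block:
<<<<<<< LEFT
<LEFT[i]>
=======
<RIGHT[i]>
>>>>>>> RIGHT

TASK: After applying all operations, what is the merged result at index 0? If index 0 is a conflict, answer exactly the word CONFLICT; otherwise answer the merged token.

Final LEFT:  [alpha, foxtrot, hotel, echo, kilo]
Final RIGHT: [kilo, delta, kilo, india, echo]
i=0: L=alpha, R=kilo=BASE -> take LEFT -> alpha
i=1: L=foxtrot, R=delta=BASE -> take LEFT -> foxtrot
i=2: BASE=foxtrot L=hotel R=kilo all differ -> CONFLICT
i=3: BASE=kilo L=echo R=india all differ -> CONFLICT
i=4: L=kilo=BASE, R=echo -> take RIGHT -> echo
Index 0 -> alpha

Answer: alpha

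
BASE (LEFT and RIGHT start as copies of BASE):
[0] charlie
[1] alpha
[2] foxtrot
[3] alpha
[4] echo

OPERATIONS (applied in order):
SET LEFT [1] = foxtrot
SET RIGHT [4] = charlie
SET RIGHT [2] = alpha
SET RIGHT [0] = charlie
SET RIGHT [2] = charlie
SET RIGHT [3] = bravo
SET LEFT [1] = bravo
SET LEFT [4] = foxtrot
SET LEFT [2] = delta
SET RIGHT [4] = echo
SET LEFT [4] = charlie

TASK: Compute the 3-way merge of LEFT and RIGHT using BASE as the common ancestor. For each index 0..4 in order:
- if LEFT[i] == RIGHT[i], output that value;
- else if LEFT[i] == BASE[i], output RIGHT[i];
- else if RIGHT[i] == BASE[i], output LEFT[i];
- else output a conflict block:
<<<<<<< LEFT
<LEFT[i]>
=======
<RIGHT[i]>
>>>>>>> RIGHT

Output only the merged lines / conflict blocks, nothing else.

Final LEFT:  [charlie, bravo, delta, alpha, charlie]
Final RIGHT: [charlie, alpha, charlie, bravo, echo]
i=0: L=charlie R=charlie -> agree -> charlie
i=1: L=bravo, R=alpha=BASE -> take LEFT -> bravo
i=2: BASE=foxtrot L=delta R=charlie all differ -> CONFLICT
i=3: L=alpha=BASE, R=bravo -> take RIGHT -> bravo
i=4: L=charlie, R=echo=BASE -> take LEFT -> charlie

Answer: charlie
bravo
<<<<<<< LEFT
delta
=======
charlie
>>>>>>> RIGHT
bravo
charlie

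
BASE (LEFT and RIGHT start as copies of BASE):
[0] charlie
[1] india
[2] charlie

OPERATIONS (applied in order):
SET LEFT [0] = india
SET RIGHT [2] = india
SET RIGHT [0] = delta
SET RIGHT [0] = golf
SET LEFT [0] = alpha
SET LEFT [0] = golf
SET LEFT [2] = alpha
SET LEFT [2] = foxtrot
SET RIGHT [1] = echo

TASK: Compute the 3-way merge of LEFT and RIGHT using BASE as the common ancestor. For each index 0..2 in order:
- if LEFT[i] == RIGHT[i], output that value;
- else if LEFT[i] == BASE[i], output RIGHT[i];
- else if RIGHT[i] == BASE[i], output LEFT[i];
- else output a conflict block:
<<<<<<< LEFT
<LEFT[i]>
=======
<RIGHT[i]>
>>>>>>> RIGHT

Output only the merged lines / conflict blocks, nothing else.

Final LEFT:  [golf, india, foxtrot]
Final RIGHT: [golf, echo, india]
i=0: L=golf R=golf -> agree -> golf
i=1: L=india=BASE, R=echo -> take RIGHT -> echo
i=2: BASE=charlie L=foxtrot R=india all differ -> CONFLICT

Answer: golf
echo
<<<<<<< LEFT
foxtrot
=======
india
>>>>>>> RIGHT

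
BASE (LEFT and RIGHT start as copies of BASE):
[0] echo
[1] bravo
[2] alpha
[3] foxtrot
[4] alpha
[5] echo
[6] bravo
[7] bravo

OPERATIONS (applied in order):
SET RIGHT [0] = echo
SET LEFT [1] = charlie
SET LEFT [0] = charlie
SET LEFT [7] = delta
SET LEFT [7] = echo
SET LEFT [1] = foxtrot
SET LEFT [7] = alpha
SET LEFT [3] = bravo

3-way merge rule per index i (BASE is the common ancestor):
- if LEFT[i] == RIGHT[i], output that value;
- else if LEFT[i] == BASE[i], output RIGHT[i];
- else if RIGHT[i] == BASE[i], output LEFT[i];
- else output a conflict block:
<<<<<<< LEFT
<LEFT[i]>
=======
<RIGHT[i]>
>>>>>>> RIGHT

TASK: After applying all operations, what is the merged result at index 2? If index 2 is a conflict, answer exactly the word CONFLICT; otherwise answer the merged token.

Final LEFT:  [charlie, foxtrot, alpha, bravo, alpha, echo, bravo, alpha]
Final RIGHT: [echo, bravo, alpha, foxtrot, alpha, echo, bravo, bravo]
i=0: L=charlie, R=echo=BASE -> take LEFT -> charlie
i=1: L=foxtrot, R=bravo=BASE -> take LEFT -> foxtrot
i=2: L=alpha R=alpha -> agree -> alpha
i=3: L=bravo, R=foxtrot=BASE -> take LEFT -> bravo
i=4: L=alpha R=alpha -> agree -> alpha
i=5: L=echo R=echo -> agree -> echo
i=6: L=bravo R=bravo -> agree -> bravo
i=7: L=alpha, R=bravo=BASE -> take LEFT -> alpha
Index 2 -> alpha

Answer: alpha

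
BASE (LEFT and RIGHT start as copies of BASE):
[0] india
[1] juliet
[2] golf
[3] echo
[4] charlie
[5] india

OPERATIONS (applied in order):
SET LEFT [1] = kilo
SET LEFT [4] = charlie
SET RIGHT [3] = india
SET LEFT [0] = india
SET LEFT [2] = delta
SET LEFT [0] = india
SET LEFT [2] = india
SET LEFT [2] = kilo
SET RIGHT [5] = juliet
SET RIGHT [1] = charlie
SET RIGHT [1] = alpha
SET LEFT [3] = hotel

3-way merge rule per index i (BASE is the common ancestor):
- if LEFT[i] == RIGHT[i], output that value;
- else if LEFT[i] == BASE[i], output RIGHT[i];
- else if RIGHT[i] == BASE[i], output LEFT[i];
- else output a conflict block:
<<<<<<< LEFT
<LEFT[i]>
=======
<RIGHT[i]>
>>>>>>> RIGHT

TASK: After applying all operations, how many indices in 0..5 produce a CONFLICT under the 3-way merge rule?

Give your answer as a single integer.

Answer: 2

Derivation:
Final LEFT:  [india, kilo, kilo, hotel, charlie, india]
Final RIGHT: [india, alpha, golf, india, charlie, juliet]
i=0: L=india R=india -> agree -> india
i=1: BASE=juliet L=kilo R=alpha all differ -> CONFLICT
i=2: L=kilo, R=golf=BASE -> take LEFT -> kilo
i=3: BASE=echo L=hotel R=india all differ -> CONFLICT
i=4: L=charlie R=charlie -> agree -> charlie
i=5: L=india=BASE, R=juliet -> take RIGHT -> juliet
Conflict count: 2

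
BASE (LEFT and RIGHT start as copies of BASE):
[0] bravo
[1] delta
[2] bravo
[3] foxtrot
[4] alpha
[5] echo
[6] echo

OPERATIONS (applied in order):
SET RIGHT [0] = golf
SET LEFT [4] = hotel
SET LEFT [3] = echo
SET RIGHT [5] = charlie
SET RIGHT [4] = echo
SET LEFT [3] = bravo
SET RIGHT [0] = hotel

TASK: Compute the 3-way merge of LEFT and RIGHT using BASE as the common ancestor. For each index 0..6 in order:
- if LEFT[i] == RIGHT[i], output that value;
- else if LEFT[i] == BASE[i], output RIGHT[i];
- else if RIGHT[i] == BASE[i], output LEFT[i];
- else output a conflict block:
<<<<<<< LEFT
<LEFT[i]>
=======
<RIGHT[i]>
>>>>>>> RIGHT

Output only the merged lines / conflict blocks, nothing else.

Answer: hotel
delta
bravo
bravo
<<<<<<< LEFT
hotel
=======
echo
>>>>>>> RIGHT
charlie
echo

Derivation:
Final LEFT:  [bravo, delta, bravo, bravo, hotel, echo, echo]
Final RIGHT: [hotel, delta, bravo, foxtrot, echo, charlie, echo]
i=0: L=bravo=BASE, R=hotel -> take RIGHT -> hotel
i=1: L=delta R=delta -> agree -> delta
i=2: L=bravo R=bravo -> agree -> bravo
i=3: L=bravo, R=foxtrot=BASE -> take LEFT -> bravo
i=4: BASE=alpha L=hotel R=echo all differ -> CONFLICT
i=5: L=echo=BASE, R=charlie -> take RIGHT -> charlie
i=6: L=echo R=echo -> agree -> echo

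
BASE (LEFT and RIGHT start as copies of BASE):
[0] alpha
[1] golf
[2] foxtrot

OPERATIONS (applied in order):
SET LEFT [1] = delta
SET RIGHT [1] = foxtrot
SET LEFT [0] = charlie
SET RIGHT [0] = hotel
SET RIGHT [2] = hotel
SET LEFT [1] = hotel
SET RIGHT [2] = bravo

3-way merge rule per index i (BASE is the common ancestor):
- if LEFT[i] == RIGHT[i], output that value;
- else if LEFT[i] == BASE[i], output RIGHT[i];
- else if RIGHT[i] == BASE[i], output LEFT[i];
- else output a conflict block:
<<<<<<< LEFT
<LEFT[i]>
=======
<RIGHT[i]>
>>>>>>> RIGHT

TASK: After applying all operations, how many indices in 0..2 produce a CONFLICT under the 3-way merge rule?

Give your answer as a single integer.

Answer: 2

Derivation:
Final LEFT:  [charlie, hotel, foxtrot]
Final RIGHT: [hotel, foxtrot, bravo]
i=0: BASE=alpha L=charlie R=hotel all differ -> CONFLICT
i=1: BASE=golf L=hotel R=foxtrot all differ -> CONFLICT
i=2: L=foxtrot=BASE, R=bravo -> take RIGHT -> bravo
Conflict count: 2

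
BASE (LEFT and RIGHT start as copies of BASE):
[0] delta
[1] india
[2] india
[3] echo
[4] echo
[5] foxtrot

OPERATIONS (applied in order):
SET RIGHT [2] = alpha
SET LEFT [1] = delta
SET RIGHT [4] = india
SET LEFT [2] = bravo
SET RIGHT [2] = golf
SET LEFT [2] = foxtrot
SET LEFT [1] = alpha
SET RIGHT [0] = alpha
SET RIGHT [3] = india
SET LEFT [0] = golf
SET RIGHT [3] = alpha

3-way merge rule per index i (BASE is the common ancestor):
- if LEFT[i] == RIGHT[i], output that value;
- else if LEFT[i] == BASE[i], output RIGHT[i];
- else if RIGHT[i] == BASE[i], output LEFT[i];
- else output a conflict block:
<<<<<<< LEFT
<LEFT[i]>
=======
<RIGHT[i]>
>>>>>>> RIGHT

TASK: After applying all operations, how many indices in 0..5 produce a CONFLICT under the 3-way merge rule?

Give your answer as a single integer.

Answer: 2

Derivation:
Final LEFT:  [golf, alpha, foxtrot, echo, echo, foxtrot]
Final RIGHT: [alpha, india, golf, alpha, india, foxtrot]
i=0: BASE=delta L=golf R=alpha all differ -> CONFLICT
i=1: L=alpha, R=india=BASE -> take LEFT -> alpha
i=2: BASE=india L=foxtrot R=golf all differ -> CONFLICT
i=3: L=echo=BASE, R=alpha -> take RIGHT -> alpha
i=4: L=echo=BASE, R=india -> take RIGHT -> india
i=5: L=foxtrot R=foxtrot -> agree -> foxtrot
Conflict count: 2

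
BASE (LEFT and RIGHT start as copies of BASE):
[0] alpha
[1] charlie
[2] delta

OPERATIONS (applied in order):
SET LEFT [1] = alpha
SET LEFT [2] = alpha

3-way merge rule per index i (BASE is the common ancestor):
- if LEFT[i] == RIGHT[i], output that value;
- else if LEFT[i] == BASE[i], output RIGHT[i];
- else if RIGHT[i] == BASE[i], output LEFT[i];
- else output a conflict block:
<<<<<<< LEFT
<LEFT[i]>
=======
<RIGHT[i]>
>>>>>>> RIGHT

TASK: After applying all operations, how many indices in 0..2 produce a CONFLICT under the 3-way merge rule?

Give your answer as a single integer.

Answer: 0

Derivation:
Final LEFT:  [alpha, alpha, alpha]
Final RIGHT: [alpha, charlie, delta]
i=0: L=alpha R=alpha -> agree -> alpha
i=1: L=alpha, R=charlie=BASE -> take LEFT -> alpha
i=2: L=alpha, R=delta=BASE -> take LEFT -> alpha
Conflict count: 0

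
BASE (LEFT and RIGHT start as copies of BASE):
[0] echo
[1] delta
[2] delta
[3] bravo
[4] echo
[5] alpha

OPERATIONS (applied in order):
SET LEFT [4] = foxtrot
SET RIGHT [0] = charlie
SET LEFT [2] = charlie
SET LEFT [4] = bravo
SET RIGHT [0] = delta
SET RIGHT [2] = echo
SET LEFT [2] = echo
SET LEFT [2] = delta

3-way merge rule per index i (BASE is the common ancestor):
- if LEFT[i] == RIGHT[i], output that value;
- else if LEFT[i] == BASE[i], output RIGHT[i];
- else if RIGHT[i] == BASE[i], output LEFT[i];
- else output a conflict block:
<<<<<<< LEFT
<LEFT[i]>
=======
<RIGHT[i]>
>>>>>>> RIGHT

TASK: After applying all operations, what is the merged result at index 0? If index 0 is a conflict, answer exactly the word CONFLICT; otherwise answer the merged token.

Final LEFT:  [echo, delta, delta, bravo, bravo, alpha]
Final RIGHT: [delta, delta, echo, bravo, echo, alpha]
i=0: L=echo=BASE, R=delta -> take RIGHT -> delta
i=1: L=delta R=delta -> agree -> delta
i=2: L=delta=BASE, R=echo -> take RIGHT -> echo
i=3: L=bravo R=bravo -> agree -> bravo
i=4: L=bravo, R=echo=BASE -> take LEFT -> bravo
i=5: L=alpha R=alpha -> agree -> alpha
Index 0 -> delta

Answer: delta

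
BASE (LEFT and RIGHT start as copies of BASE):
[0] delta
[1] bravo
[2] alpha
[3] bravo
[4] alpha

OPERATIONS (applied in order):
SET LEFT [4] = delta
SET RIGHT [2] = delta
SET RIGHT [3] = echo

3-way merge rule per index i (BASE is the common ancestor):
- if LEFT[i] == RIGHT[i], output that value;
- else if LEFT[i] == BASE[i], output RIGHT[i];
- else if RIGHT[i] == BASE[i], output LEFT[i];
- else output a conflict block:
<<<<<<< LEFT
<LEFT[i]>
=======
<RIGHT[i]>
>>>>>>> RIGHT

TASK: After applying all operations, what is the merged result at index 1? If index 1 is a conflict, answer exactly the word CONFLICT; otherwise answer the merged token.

Final LEFT:  [delta, bravo, alpha, bravo, delta]
Final RIGHT: [delta, bravo, delta, echo, alpha]
i=0: L=delta R=delta -> agree -> delta
i=1: L=bravo R=bravo -> agree -> bravo
i=2: L=alpha=BASE, R=delta -> take RIGHT -> delta
i=3: L=bravo=BASE, R=echo -> take RIGHT -> echo
i=4: L=delta, R=alpha=BASE -> take LEFT -> delta
Index 1 -> bravo

Answer: bravo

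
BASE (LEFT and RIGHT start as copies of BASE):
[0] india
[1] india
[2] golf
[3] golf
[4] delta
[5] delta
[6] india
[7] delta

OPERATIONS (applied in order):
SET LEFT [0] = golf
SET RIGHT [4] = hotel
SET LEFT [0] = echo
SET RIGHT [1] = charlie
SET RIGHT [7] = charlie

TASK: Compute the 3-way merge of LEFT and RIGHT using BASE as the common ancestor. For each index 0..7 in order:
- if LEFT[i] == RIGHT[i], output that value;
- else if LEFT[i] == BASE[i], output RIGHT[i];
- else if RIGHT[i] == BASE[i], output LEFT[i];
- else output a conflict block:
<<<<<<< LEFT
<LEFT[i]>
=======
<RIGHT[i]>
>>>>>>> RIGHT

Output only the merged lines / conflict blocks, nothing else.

Final LEFT:  [echo, india, golf, golf, delta, delta, india, delta]
Final RIGHT: [india, charlie, golf, golf, hotel, delta, india, charlie]
i=0: L=echo, R=india=BASE -> take LEFT -> echo
i=1: L=india=BASE, R=charlie -> take RIGHT -> charlie
i=2: L=golf R=golf -> agree -> golf
i=3: L=golf R=golf -> agree -> golf
i=4: L=delta=BASE, R=hotel -> take RIGHT -> hotel
i=5: L=delta R=delta -> agree -> delta
i=6: L=india R=india -> agree -> india
i=7: L=delta=BASE, R=charlie -> take RIGHT -> charlie

Answer: echo
charlie
golf
golf
hotel
delta
india
charlie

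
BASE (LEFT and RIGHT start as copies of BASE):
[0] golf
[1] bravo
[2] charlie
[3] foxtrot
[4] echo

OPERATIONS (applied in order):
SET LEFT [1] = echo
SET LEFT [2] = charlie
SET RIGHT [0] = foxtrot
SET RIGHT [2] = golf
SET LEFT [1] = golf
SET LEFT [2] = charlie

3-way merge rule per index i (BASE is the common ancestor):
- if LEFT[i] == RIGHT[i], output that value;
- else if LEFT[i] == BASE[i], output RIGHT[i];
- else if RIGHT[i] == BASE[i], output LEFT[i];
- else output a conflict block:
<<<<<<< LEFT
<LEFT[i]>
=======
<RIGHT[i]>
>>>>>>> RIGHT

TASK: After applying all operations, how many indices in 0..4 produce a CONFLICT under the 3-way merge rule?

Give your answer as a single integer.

Final LEFT:  [golf, golf, charlie, foxtrot, echo]
Final RIGHT: [foxtrot, bravo, golf, foxtrot, echo]
i=0: L=golf=BASE, R=foxtrot -> take RIGHT -> foxtrot
i=1: L=golf, R=bravo=BASE -> take LEFT -> golf
i=2: L=charlie=BASE, R=golf -> take RIGHT -> golf
i=3: L=foxtrot R=foxtrot -> agree -> foxtrot
i=4: L=echo R=echo -> agree -> echo
Conflict count: 0

Answer: 0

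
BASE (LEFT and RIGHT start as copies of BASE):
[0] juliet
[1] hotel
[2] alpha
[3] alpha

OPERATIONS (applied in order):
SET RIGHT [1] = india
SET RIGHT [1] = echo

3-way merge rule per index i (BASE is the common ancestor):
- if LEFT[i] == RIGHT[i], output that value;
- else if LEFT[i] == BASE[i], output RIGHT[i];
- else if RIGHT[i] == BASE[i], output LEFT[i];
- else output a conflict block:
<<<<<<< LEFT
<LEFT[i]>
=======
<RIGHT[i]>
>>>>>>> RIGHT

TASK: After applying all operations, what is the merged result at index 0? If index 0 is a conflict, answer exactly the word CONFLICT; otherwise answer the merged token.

Final LEFT:  [juliet, hotel, alpha, alpha]
Final RIGHT: [juliet, echo, alpha, alpha]
i=0: L=juliet R=juliet -> agree -> juliet
i=1: L=hotel=BASE, R=echo -> take RIGHT -> echo
i=2: L=alpha R=alpha -> agree -> alpha
i=3: L=alpha R=alpha -> agree -> alpha
Index 0 -> juliet

Answer: juliet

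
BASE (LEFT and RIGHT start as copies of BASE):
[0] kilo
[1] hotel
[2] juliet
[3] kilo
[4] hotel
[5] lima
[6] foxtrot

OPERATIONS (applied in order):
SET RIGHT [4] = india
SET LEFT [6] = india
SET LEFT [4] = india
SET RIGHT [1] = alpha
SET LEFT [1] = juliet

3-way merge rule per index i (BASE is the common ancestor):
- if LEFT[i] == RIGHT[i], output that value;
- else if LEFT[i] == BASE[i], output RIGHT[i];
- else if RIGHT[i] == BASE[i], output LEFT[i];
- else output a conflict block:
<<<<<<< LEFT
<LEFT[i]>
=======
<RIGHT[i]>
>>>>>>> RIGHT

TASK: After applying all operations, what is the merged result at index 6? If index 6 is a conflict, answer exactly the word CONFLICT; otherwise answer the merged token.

Answer: india

Derivation:
Final LEFT:  [kilo, juliet, juliet, kilo, india, lima, india]
Final RIGHT: [kilo, alpha, juliet, kilo, india, lima, foxtrot]
i=0: L=kilo R=kilo -> agree -> kilo
i=1: BASE=hotel L=juliet R=alpha all differ -> CONFLICT
i=2: L=juliet R=juliet -> agree -> juliet
i=3: L=kilo R=kilo -> agree -> kilo
i=4: L=india R=india -> agree -> india
i=5: L=lima R=lima -> agree -> lima
i=6: L=india, R=foxtrot=BASE -> take LEFT -> india
Index 6 -> india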